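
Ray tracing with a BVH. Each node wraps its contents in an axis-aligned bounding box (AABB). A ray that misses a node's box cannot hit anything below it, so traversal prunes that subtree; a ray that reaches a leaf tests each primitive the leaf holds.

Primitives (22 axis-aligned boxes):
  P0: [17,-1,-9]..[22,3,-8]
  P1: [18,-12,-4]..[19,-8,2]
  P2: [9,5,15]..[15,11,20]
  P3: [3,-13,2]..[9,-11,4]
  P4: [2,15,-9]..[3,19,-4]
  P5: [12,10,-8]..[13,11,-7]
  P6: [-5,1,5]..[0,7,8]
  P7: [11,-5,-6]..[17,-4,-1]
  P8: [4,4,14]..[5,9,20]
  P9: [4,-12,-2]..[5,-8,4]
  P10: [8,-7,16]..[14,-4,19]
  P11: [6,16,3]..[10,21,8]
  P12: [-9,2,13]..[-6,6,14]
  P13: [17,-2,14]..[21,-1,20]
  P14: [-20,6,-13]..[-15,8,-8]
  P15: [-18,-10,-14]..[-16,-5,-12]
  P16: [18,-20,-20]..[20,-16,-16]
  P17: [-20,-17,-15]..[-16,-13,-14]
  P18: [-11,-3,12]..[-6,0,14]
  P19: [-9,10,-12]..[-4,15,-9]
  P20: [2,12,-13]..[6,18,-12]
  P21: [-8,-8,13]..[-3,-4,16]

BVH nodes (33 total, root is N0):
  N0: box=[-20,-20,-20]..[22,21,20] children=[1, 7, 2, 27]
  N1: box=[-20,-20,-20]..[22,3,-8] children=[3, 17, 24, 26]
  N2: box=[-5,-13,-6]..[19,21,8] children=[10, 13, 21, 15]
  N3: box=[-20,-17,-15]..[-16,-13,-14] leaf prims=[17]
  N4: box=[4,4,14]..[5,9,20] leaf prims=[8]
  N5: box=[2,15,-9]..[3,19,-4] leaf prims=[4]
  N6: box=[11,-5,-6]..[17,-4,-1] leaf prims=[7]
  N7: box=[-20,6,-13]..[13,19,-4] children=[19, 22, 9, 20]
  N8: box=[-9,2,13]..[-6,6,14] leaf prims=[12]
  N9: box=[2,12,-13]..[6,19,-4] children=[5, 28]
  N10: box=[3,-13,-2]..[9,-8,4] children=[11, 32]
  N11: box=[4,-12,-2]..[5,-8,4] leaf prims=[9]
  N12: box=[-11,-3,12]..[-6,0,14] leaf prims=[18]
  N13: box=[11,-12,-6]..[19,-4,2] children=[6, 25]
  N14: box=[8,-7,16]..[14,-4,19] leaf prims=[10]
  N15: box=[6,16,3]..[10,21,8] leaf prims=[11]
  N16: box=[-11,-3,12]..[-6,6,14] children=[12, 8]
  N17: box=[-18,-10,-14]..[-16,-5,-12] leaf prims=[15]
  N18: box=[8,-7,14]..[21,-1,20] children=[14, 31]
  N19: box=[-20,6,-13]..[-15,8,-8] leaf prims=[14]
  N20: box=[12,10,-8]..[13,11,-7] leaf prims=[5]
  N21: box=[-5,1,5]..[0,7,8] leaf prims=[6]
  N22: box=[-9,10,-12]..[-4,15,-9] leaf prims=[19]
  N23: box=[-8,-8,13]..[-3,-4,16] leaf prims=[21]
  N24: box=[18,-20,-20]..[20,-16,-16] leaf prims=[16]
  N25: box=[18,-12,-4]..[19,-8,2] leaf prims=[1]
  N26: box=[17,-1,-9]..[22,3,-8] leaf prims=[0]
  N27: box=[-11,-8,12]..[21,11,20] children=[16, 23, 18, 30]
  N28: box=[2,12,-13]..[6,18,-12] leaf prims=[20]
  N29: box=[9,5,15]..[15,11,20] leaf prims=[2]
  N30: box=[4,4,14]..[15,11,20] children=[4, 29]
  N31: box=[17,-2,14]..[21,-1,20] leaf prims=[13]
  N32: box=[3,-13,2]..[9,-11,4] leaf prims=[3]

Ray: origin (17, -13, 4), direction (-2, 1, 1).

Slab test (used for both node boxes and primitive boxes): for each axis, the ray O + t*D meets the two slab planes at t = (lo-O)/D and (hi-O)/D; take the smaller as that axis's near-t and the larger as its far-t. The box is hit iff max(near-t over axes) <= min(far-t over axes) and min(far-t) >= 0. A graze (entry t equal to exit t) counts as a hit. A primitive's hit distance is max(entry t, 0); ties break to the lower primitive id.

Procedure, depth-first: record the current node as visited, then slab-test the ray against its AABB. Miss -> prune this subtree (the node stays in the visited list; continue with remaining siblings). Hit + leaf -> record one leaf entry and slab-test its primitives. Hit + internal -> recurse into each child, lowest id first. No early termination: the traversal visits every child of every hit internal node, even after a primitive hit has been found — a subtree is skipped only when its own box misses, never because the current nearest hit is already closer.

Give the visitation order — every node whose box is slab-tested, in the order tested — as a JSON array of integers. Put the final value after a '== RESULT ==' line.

Trace the traversal:
N0 x:[-5/2,37/2] y:[-7,34] z:[-24,16] -> hit [-5/2,16], descend [1, 2, 7, 27]
  N1 x:[-5/2,37/2] y:[-7,16] z:[-24,-12] -> miss, prune
  N2 x:[-1,11] y:[0,34] z:[-10,4] -> hit [0,4], descend [10, 13, 15, 21]
    N10 x:[4,7] y:[0,5] z:[-6,0] -> miss, prune
    N13 x:[-1,3] y:[1,9] z:[-10,-2] -> miss, prune
    N15 x:[7/2,11/2] y:[29,34] z:[-1,4] -> miss, prune
    N21 x:[17/2,11] y:[14,20] z:[1,4] -> miss, prune
  N7 x:[2,37/2] y:[19,32] z:[-17,-8] -> miss, prune
  N27 x:[-2,14] y:[5,24] z:[8,16] -> hit [8,14], descend [16, 18, 23, 30]
    N16 x:[23/2,14] y:[10,19] z:[8,10] -> miss, prune
    N18 x:[-2,9/2] y:[6,12] z:[10,16] -> miss, prune
    N23 x:[10,25/2] y:[5,9] z:[9,12] -> miss, prune
    N30 x:[1,13/2] y:[17,24] z:[10,16] -> miss, prune

order=[0, 1, 2, 10, 13, 15, 21, 7, 27, 16, 18, 23, 30]  |boxes|=13  |leaves|=0  hit=miss

== RESULT ==
[0, 1, 2, 10, 13, 15, 21, 7, 27, 16, 18, 23, 30]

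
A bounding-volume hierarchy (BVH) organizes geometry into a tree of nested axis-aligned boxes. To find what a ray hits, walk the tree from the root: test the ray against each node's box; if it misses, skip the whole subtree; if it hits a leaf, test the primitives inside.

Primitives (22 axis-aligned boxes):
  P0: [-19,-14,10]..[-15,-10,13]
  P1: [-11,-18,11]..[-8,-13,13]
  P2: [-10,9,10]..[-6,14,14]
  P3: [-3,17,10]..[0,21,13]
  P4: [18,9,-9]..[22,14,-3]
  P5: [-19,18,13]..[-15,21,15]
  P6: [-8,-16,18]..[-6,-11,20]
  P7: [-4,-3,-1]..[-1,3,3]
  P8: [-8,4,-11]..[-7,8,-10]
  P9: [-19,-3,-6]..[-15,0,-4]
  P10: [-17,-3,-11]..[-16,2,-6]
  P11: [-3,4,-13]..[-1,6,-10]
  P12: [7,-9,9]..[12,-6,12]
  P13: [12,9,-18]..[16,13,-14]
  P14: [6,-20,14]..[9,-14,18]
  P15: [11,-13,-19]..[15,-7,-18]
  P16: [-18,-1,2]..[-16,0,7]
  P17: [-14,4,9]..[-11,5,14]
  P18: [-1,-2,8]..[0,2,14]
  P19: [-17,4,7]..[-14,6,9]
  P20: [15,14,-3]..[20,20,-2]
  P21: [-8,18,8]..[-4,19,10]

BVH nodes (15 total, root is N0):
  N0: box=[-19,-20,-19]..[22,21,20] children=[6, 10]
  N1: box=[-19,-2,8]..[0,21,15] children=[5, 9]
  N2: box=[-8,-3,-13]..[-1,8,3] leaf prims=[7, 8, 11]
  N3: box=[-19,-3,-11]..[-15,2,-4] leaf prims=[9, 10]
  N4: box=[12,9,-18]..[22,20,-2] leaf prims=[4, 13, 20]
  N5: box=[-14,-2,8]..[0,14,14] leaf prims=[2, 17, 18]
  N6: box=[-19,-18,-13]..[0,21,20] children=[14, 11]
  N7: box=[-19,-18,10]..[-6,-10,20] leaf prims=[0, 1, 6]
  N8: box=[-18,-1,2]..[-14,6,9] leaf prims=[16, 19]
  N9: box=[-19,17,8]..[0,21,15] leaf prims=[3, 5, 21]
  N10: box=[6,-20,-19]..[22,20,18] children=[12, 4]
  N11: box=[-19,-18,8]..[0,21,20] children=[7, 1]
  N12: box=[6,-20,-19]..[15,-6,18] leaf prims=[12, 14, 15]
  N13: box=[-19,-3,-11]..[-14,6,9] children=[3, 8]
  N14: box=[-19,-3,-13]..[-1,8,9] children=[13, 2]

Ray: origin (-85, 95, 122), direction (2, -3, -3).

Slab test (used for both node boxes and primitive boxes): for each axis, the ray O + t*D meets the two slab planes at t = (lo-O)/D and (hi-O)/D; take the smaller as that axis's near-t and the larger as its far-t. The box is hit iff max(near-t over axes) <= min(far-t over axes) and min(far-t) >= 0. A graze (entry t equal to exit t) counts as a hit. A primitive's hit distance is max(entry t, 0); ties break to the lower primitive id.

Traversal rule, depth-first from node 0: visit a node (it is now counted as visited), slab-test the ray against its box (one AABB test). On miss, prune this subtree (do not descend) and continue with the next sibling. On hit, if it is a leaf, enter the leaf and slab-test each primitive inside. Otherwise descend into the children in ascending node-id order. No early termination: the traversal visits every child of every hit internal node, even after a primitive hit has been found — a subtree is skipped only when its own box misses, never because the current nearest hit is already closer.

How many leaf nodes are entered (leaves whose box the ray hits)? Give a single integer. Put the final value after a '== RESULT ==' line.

Trace the traversal:
N0 x:[33,107/2] y:[74/3,115/3] z:[34,47] -> hit [34,115/3], descend [6, 10]
  N6 x:[33,85/2] y:[74/3,113/3] z:[34,45] -> hit [34,113/3], descend [11, 14]
    N11 x:[33,85/2] y:[74/3,113/3] z:[34,38] -> hit [34,113/3], descend [1, 7]
      N1 x:[33,85/2] y:[74/3,97/3] z:[107/3,38] -> miss, prune
      N7 x:[33,79/2] y:[35,113/3] z:[34,112/3] -> hit [35,112/3] leaf, test {P0(miss), P1@t=37, P6(miss)}
    N14 x:[33,42] y:[29,98/3] z:[113/3,45] -> miss, prune
  N10 x:[91/2,107/2] y:[25,115/3] z:[104/3,47] -> miss, prune

order=[0, 6, 11, 1, 7, 14, 10]  |boxes|=7  |leaves|=1  hit=P1

== RESULT ==
1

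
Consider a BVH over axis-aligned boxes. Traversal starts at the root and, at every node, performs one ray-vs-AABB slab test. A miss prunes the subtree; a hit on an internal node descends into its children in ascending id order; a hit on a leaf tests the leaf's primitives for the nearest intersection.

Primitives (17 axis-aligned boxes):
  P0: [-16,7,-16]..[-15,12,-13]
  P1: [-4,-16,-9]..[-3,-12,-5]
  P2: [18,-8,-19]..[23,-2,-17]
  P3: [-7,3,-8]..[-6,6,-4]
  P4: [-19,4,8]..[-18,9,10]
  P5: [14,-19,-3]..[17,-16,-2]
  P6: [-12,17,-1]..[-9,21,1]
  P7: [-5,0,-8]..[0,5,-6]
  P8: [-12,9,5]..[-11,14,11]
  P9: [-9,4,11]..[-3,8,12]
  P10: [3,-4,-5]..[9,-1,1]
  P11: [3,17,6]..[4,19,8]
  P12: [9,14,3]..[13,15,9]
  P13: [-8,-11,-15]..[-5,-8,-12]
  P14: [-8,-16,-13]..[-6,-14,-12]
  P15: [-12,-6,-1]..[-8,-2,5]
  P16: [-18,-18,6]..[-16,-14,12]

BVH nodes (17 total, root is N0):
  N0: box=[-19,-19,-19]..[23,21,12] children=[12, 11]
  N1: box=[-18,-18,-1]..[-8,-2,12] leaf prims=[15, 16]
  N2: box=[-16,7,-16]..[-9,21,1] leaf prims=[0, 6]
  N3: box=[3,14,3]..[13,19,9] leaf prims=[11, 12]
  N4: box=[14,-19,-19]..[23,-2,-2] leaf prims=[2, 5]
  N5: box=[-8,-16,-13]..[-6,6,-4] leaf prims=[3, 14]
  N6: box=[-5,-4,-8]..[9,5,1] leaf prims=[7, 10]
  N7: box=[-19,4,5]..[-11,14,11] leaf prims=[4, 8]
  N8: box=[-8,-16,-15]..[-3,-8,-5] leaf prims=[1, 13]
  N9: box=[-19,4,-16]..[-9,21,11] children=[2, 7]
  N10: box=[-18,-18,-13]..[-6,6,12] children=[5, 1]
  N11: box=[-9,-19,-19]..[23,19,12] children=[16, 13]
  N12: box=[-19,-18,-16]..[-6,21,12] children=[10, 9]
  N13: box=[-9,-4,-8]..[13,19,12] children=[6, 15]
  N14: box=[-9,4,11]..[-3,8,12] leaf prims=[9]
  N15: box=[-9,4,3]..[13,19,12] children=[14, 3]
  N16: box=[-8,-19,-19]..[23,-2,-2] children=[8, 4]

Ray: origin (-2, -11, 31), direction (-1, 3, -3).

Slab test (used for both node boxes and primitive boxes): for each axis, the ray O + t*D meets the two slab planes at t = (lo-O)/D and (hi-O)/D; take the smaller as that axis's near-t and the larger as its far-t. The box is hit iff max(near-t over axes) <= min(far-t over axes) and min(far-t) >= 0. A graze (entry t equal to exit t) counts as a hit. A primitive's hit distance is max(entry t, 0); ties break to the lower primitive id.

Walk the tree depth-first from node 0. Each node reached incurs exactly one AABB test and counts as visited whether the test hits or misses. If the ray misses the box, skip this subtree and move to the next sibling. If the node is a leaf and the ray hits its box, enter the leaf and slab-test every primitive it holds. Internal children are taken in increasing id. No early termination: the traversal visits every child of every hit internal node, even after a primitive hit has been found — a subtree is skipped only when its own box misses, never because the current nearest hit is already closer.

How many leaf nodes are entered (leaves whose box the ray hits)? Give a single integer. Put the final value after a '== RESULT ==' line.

Trace the traversal:
N0 x:[-25,17] y:[-8/3,32/3] z:[19/3,50/3] -> hit [19/3,32/3], descend [11, 12]
  N11 x:[-25,7] y:[-8/3,10] z:[19/3,50/3] -> hit [19/3,7], descend [13, 16]
    N13 x:[-15,7] y:[7/3,10] z:[19/3,13] -> hit [19/3,7], descend [6, 15]
      N6 x:[-11,3] y:[7/3,16/3] z:[10,13] -> miss, prune
      N15 x:[-15,7] y:[5,10] z:[19/3,28/3] -> hit [19/3,7], descend [3, 14]
        N3 x:[-15,-5] y:[25/3,10] z:[22/3,28/3] -> miss, prune
        N14 x:[1,7] y:[5,19/3] z:[19/3,20/3] -> hit [19/3,19/3] leaf, test {P9@t=19/3}
    N16 x:[-25,6] y:[-8/3,3] z:[11,50/3] -> miss, prune
  N12 x:[4,17] y:[-7/3,32/3] z:[19/3,47/3] -> hit [19/3,32/3], descend [9, 10]
    N9 x:[7,17] y:[5,32/3] z:[20/3,47/3] -> hit [7,32/3], descend [2, 7]
      N2 x:[7,14] y:[6,32/3] z:[10,47/3] -> hit [10,32/3] leaf, test {P0(miss), P6@t=10}
      N7 x:[9,17] y:[5,25/3] z:[20/3,26/3] -> miss, prune
    N10 x:[4,16] y:[-7/3,17/3] z:[19/3,44/3] -> miss, prune

order=[0, 11, 13, 6, 15, 3, 14, 16, 12, 9, 2, 7, 10]  |boxes|=13  |leaves|=2  hit=P9

== RESULT ==
2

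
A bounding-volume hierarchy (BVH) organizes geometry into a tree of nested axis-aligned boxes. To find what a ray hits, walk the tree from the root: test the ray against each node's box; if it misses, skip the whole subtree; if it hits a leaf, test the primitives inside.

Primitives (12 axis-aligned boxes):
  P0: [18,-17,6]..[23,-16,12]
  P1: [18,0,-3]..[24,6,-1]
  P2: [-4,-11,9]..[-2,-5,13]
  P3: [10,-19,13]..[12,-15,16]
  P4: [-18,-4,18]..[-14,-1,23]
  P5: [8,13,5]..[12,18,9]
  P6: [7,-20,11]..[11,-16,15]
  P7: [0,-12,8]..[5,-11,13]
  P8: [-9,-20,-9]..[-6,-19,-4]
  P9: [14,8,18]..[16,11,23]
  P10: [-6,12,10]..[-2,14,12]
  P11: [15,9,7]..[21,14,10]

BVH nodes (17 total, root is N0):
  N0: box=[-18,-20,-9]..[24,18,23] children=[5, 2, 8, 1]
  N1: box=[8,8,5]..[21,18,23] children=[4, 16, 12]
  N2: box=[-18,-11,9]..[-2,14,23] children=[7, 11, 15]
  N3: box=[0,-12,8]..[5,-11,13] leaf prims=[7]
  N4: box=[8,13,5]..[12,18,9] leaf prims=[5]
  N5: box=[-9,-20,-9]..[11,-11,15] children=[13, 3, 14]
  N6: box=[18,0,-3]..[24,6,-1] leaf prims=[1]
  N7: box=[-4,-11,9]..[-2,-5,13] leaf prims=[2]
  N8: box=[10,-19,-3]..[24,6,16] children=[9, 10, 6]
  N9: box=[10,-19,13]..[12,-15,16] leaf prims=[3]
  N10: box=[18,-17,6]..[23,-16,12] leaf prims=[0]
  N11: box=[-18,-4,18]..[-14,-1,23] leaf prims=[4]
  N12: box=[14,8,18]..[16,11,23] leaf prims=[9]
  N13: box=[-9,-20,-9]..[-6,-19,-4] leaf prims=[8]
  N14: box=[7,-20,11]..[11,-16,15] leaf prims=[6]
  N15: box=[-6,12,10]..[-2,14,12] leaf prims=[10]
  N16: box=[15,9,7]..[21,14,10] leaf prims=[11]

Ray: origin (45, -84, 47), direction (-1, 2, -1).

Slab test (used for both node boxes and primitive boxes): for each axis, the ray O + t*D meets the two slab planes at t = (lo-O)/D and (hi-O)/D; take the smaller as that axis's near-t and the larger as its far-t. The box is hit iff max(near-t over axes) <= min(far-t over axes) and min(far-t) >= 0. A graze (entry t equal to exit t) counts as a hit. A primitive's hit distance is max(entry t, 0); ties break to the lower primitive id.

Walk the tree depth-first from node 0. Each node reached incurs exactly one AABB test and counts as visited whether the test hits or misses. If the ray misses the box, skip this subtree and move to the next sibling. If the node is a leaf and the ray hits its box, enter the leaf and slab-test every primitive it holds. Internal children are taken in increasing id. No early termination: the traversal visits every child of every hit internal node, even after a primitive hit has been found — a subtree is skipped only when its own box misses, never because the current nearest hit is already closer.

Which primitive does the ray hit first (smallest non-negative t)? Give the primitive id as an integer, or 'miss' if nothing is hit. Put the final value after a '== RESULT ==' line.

Traverse from the root:
N0 x:[21,63] y:[32,51] z:[24,56] -> hit [32,51], descend [1, 2, 5, 8]
  N1 x:[24,37] y:[46,51] z:[24,42] -> miss, prune
  N2 x:[47,63] y:[73/2,49] z:[24,38] -> miss, prune
  N5 x:[34,54] y:[32,73/2] z:[32,56] -> hit [34,73/2], descend [3, 13, 14]
    N3 x:[40,45] y:[36,73/2] z:[34,39] -> miss, prune
    N13 x:[51,54] y:[32,65/2] z:[51,56] -> miss, prune
    N14 x:[34,38] y:[32,34] z:[32,36] -> hit [34,34] leaf, test {P6@t=34}
  N8 x:[21,35] y:[65/2,45] z:[31,50] -> hit [65/2,35], descend [6, 9, 10]
    N6 x:[21,27] y:[42,45] z:[48,50] -> miss, prune
    N9 x:[33,35] y:[65/2,69/2] z:[31,34] -> hit [33,34] leaf, test {P3@t=33}
    N10 x:[22,27] y:[67/2,34] z:[35,41] -> miss, prune

11 AABB tests over nodes [0, 1, 2, 5, 3, 13, 14, 8, 6, 9, 10]; 2 leaves entered; closest P3.

== RESULT ==
3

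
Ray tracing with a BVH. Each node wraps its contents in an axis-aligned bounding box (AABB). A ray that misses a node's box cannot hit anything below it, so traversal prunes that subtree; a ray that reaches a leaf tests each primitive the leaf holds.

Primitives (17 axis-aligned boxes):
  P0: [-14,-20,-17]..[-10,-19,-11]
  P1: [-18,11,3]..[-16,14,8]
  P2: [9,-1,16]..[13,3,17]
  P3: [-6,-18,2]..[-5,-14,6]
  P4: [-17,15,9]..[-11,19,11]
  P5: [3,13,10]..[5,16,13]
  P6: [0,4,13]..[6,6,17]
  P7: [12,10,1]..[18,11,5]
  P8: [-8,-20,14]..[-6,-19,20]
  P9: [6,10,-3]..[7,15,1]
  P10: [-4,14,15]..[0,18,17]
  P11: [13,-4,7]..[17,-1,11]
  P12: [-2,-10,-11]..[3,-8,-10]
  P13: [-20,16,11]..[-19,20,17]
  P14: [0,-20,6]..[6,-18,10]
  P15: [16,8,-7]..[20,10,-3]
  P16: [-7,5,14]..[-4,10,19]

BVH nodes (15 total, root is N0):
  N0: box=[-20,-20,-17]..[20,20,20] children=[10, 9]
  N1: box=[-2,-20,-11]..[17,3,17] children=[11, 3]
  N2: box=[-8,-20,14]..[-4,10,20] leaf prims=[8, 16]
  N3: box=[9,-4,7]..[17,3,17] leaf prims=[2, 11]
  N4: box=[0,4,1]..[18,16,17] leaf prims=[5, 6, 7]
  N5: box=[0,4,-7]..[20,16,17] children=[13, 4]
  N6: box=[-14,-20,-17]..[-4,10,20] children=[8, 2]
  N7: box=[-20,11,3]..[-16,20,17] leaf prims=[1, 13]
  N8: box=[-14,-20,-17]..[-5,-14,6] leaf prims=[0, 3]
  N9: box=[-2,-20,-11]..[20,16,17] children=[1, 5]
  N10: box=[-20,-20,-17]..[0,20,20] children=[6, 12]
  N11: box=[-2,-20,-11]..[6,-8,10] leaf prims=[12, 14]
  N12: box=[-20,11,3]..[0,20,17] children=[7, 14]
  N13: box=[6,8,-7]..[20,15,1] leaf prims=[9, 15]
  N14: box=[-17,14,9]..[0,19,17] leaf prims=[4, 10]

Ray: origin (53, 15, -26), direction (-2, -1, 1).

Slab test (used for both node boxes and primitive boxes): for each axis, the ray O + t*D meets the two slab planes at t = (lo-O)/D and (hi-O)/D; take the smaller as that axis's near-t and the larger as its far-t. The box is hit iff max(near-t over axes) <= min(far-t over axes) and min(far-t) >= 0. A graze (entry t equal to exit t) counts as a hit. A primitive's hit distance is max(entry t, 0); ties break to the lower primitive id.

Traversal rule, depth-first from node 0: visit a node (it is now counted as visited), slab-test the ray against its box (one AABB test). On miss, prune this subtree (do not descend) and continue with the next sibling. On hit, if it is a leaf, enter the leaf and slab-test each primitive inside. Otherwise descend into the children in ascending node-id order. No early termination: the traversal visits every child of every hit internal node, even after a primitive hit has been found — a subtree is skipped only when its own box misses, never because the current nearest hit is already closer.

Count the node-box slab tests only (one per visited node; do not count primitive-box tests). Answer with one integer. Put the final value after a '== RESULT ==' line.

Walk:
N0 x:[33/2,73/2] y:[-5,35] z:[9,46] -> hit [33/2,35], descend [9, 10]
  N9 x:[33/2,55/2] y:[-1,35] z:[15,43] -> hit [33/2,55/2], descend [1, 5]
    N1 x:[18,55/2] y:[12,35] z:[15,43] -> hit [18,55/2], descend [3, 11]
      N3 x:[18,22] y:[12,19] z:[33,43] -> miss, prune
      N11 x:[47/2,55/2] y:[23,35] z:[15,36] -> hit [47/2,55/2] leaf, test {P12(miss), P14(miss)}
    N5 x:[33/2,53/2] y:[-1,11] z:[19,43] -> miss, prune
  N10 x:[53/2,73/2] y:[-5,35] z:[9,46] -> hit [53/2,35], descend [6, 12]
    N6 x:[57/2,67/2] y:[5,35] z:[9,46] -> hit [57/2,67/2], descend [2, 8]
      N2 x:[57/2,61/2] y:[5,35] z:[40,46] -> miss, prune
      N8 x:[29,67/2] y:[29,35] z:[9,32] -> hit [29,32] leaf, test {P0(miss), P3@t=29}
    N12 x:[53/2,73/2] y:[-5,4] z:[29,43] -> miss, prune

Summary -> nodes [0, 9, 1, 3, 11, 5, 10, 6, 2, 8, 12]; box-tests=11; leaf-entries=2; first=P3

== RESULT ==
11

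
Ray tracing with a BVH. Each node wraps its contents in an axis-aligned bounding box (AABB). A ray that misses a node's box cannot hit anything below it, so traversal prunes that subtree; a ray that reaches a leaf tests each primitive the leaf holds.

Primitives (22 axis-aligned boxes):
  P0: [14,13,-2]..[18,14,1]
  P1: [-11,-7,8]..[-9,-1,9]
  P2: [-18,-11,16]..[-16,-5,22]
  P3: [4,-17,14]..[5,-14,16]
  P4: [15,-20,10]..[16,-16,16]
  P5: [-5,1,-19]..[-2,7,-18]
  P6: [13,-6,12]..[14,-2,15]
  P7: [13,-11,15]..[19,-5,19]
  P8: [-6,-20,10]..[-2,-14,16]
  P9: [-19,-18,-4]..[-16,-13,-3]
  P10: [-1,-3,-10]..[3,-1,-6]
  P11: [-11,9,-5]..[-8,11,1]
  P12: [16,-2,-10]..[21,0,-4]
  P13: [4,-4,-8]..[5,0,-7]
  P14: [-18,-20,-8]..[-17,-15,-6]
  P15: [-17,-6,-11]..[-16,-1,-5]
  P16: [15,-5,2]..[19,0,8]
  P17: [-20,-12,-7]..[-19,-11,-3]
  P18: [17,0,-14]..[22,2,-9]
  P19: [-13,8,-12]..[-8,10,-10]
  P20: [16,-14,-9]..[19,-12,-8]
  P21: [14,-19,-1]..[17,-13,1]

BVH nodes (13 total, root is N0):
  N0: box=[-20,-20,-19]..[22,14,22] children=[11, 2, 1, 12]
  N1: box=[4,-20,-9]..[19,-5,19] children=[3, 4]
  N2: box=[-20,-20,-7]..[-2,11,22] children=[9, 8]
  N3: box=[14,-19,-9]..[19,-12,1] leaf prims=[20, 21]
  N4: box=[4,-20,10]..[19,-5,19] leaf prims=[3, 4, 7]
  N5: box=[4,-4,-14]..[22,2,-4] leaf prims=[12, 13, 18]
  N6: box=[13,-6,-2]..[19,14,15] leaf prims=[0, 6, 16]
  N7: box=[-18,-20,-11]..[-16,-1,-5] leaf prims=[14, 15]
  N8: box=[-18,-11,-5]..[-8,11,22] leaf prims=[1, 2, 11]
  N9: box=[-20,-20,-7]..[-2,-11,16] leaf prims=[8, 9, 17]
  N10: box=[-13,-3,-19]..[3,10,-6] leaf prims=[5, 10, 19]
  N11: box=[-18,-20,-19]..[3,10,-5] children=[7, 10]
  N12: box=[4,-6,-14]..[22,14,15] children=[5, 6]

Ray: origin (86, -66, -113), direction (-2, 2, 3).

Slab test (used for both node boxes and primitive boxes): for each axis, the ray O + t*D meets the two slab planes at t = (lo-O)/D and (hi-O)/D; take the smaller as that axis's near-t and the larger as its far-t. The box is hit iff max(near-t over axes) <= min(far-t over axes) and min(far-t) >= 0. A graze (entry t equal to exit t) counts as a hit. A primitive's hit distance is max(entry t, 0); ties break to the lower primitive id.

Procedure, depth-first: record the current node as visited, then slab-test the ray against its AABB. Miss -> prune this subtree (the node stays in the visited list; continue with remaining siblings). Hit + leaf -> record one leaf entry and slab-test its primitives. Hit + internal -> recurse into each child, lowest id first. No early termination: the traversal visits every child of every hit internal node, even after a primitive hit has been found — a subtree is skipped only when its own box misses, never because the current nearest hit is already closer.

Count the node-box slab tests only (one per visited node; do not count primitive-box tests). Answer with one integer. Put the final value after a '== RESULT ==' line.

Trace the traversal:
N0 x:[32,53] y:[23,40] z:[94/3,45] -> hit [32,40], descend [1, 2, 11, 12]
  N1 x:[67/2,41] y:[23,61/2] z:[104/3,44] -> miss, prune
  N2 x:[44,53] y:[23,77/2] z:[106/3,45] -> miss, prune
  N11 x:[83/2,52] y:[23,38] z:[94/3,36] -> miss, prune
  N12 x:[32,41] y:[30,40] z:[33,128/3] -> hit [33,40], descend [5, 6]
    N5 x:[32,41] y:[31,34] z:[33,109/3] -> hit [33,34] leaf, test {P12(miss), P13(miss), P18@t=33}
    N6 x:[67/2,73/2] y:[30,40] z:[37,128/3] -> miss, prune

order=[0, 1, 2, 11, 12, 5, 6]  |boxes|=7  |leaves|=1  hit=P18

== RESULT ==
7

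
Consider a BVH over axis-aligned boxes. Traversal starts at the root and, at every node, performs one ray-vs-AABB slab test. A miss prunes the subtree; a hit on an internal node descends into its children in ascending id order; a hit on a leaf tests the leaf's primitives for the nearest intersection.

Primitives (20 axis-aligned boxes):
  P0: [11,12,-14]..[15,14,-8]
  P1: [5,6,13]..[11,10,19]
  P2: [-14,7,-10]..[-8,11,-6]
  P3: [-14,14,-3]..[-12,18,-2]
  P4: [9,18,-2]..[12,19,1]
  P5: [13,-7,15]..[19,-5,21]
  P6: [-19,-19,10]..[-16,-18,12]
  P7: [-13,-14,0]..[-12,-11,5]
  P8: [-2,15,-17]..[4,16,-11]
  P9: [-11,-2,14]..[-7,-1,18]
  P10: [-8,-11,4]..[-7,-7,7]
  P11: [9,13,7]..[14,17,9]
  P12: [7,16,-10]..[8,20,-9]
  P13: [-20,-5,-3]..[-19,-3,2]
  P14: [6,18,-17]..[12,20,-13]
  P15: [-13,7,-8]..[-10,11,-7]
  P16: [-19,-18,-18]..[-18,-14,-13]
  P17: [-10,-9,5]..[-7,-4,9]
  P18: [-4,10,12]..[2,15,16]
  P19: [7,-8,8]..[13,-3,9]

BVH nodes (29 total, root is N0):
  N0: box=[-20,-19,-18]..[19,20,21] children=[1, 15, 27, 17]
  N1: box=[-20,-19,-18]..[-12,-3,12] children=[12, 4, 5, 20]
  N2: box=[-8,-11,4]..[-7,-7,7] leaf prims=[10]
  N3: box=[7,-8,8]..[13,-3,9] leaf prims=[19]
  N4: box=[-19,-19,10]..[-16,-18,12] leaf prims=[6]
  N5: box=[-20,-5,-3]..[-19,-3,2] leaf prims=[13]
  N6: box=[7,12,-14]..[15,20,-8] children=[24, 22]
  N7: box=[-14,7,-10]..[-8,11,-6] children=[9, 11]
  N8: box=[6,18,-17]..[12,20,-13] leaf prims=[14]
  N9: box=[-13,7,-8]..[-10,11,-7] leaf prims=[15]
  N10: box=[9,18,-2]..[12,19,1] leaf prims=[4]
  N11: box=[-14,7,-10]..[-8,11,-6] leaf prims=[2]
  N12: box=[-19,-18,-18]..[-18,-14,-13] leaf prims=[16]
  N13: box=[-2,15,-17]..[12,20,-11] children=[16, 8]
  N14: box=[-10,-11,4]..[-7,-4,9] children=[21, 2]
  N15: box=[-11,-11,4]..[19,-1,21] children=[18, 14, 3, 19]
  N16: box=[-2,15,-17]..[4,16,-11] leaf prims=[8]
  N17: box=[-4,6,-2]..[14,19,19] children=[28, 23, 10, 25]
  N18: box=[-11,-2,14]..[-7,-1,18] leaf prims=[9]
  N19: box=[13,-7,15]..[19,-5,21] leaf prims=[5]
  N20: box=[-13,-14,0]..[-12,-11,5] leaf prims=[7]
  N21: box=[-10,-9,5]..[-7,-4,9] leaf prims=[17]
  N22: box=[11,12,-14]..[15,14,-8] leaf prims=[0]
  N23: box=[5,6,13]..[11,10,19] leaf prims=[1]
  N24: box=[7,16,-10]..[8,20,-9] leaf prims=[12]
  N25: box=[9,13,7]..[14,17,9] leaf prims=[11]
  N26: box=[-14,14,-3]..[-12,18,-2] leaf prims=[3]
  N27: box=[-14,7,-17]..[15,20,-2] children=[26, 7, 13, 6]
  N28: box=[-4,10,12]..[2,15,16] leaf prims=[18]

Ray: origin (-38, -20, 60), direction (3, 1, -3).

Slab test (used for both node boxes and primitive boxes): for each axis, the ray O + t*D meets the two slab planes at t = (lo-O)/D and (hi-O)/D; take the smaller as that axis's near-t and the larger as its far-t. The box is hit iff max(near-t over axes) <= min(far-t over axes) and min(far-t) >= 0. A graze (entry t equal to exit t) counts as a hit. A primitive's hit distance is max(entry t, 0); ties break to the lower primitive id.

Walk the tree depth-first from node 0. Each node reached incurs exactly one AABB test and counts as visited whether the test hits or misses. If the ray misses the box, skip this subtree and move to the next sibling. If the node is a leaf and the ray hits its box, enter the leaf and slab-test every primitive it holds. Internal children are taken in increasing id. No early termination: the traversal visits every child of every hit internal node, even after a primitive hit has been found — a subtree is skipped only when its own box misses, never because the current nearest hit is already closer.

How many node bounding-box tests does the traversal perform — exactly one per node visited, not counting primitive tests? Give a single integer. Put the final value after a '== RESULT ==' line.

Trace the traversal:
N0 x:[6,19] y:[1,40] z:[13,26] -> hit [13,19], descend [1, 15, 17, 27]
  N1 x:[6,26/3] y:[1,17] z:[16,26] -> miss, prune
  N15 x:[9,19] y:[9,19] z:[13,56/3] -> hit [13,56/3], descend [3, 14, 18, 19]
    N3 x:[15,17] y:[12,17] z:[17,52/3] -> hit [17,17] leaf, test {P19@t=17}
    N14 x:[28/3,31/3] y:[9,16] z:[17,56/3] -> miss, prune
    N18 x:[9,31/3] y:[18,19] z:[14,46/3] -> miss, prune
    N19 x:[17,19] y:[13,15] z:[13,15] -> miss, prune
  N17 x:[34/3,52/3] y:[26,39] z:[41/3,62/3] -> miss, prune
  N27 x:[8,53/3] y:[27,40] z:[62/3,77/3] -> miss, prune

9 AABB tests over nodes [0, 1, 15, 3, 14, 18, 19, 17, 27]; 1 leaf entered; closest P19.

== RESULT ==
9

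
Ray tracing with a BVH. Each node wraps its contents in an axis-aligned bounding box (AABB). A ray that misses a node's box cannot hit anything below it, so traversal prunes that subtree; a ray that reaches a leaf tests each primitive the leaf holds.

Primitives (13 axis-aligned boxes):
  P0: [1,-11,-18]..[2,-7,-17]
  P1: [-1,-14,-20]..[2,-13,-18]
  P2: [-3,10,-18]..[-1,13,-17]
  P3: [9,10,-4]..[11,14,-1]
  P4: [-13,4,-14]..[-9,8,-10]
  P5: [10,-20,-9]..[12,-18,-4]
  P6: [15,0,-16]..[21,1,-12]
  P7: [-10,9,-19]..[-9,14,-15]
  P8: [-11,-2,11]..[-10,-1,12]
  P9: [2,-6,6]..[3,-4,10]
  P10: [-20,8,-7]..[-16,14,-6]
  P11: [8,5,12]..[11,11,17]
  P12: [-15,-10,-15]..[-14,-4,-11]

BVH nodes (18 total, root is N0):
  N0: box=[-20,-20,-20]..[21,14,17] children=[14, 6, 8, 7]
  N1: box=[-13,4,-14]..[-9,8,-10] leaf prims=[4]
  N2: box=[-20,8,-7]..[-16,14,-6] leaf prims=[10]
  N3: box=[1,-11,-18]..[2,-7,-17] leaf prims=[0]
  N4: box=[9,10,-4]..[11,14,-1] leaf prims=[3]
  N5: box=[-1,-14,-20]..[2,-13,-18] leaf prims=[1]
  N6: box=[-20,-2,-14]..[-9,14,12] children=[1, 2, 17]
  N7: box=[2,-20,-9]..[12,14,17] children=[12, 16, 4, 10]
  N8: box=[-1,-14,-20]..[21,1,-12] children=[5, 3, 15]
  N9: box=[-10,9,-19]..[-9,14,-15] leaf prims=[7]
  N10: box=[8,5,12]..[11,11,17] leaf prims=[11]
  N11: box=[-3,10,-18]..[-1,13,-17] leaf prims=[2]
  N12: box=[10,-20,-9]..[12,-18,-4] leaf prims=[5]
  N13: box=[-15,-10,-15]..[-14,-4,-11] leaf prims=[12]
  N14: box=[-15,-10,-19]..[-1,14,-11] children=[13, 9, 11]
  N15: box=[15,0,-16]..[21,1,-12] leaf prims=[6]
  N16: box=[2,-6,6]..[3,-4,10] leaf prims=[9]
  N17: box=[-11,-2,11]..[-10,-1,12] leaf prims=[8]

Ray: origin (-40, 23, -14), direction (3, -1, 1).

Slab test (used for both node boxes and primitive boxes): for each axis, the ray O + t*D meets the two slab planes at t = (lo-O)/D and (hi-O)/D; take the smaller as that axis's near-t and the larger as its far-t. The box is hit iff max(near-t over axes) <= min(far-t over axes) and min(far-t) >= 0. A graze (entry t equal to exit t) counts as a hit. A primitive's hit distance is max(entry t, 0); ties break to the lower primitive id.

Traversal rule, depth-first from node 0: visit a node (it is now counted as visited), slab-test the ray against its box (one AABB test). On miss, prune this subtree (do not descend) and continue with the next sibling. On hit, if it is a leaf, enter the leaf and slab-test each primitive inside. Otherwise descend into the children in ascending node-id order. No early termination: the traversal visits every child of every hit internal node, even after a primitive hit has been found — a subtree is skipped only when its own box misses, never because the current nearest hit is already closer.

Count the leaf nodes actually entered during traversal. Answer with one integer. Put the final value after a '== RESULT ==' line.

Walk:
N0 x:[20/3,61/3] y:[9,43] z:[-6,31] -> hit [9,61/3], descend [6, 7, 8, 14]
  N6 x:[20/3,31/3] y:[9,25] z:[0,26] -> hit [9,31/3], descend [1, 2, 17]
    N1 x:[9,31/3] y:[15,19] z:[0,4] -> miss, prune
    N2 x:[20/3,8] y:[9,15] z:[7,8] -> miss, prune
    N17 x:[29/3,10] y:[24,25] z:[25,26] -> miss, prune
  N7 x:[14,52/3] y:[9,43] z:[5,31] -> hit [14,52/3], descend [4, 10, 12, 16]
    N4 x:[49/3,17] y:[9,13] z:[10,13] -> miss, prune
    N10 x:[16,17] y:[12,18] z:[26,31] -> miss, prune
    N12 x:[50/3,52/3] y:[41,43] z:[5,10] -> miss, prune
    N16 x:[14,43/3] y:[27,29] z:[20,24] -> miss, prune
  N8 x:[13,61/3] y:[22,37] z:[-6,2] -> miss, prune
  N14 x:[25/3,13] y:[9,33] z:[-5,3] -> miss, prune

12 AABB tests over nodes [0, 6, 1, 2, 17, 7, 4, 10, 12, 16, 8, 14]; 0 leaves entered; closest miss.

== RESULT ==
0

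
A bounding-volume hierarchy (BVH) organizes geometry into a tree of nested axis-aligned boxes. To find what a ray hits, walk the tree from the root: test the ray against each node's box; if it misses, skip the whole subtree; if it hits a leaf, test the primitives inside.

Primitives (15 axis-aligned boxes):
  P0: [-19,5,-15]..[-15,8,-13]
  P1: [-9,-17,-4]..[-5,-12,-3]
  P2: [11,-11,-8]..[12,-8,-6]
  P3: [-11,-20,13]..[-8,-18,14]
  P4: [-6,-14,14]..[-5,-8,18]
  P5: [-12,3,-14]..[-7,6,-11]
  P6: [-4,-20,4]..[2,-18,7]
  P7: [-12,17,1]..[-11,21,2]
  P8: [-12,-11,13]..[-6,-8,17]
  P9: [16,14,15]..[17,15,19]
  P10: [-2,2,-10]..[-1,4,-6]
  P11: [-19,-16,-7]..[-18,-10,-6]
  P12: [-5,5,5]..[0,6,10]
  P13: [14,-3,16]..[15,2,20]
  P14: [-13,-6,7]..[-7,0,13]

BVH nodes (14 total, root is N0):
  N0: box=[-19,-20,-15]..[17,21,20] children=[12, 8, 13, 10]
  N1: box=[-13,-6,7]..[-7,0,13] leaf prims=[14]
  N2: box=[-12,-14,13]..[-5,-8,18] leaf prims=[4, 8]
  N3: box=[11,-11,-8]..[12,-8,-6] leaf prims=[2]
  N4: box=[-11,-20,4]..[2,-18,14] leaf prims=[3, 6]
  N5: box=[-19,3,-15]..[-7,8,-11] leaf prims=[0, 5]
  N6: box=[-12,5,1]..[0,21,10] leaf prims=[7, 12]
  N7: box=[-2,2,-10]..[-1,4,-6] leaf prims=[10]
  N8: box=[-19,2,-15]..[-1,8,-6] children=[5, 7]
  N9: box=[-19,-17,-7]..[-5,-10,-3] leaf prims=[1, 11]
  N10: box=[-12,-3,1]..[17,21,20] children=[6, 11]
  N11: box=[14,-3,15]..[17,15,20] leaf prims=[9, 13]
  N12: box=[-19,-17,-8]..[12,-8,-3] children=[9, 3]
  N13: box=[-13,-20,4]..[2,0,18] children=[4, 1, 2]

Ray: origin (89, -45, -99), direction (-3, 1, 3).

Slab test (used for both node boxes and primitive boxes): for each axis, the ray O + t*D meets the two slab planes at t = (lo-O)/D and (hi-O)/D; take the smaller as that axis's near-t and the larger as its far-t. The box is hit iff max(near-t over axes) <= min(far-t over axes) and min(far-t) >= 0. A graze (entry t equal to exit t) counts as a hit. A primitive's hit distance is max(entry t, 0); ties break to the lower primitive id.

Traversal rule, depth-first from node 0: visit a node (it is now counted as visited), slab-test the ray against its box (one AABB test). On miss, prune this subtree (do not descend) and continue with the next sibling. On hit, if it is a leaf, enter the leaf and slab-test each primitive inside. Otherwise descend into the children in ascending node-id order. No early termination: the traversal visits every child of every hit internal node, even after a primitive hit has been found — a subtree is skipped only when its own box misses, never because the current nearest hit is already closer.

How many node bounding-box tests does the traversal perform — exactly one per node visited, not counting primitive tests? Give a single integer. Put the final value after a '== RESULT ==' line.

Traverse from the root:
N0 x:[24,36] y:[25,66] z:[28,119/3] -> hit [28,36], descend [8, 10, 12, 13]
  N8 x:[30,36] y:[47,53] z:[28,31] -> miss, prune
  N10 x:[24,101/3] y:[42,66] z:[100/3,119/3] -> miss, prune
  N12 x:[77/3,36] y:[28,37] z:[91/3,32] -> hit [91/3,32], descend [3, 9]
    N3 x:[77/3,26] y:[34,37] z:[91/3,31] -> miss, prune
    N9 x:[94/3,36] y:[28,35] z:[92/3,32] -> hit [94/3,32] leaf, test {P1@t=95/3, P11(miss)}
  N13 x:[29,34] y:[25,45] z:[103/3,39] -> miss, prune

order=[0, 8, 10, 12, 3, 9, 13]  |boxes|=7  |leaves|=1  hit=P1

== RESULT ==
7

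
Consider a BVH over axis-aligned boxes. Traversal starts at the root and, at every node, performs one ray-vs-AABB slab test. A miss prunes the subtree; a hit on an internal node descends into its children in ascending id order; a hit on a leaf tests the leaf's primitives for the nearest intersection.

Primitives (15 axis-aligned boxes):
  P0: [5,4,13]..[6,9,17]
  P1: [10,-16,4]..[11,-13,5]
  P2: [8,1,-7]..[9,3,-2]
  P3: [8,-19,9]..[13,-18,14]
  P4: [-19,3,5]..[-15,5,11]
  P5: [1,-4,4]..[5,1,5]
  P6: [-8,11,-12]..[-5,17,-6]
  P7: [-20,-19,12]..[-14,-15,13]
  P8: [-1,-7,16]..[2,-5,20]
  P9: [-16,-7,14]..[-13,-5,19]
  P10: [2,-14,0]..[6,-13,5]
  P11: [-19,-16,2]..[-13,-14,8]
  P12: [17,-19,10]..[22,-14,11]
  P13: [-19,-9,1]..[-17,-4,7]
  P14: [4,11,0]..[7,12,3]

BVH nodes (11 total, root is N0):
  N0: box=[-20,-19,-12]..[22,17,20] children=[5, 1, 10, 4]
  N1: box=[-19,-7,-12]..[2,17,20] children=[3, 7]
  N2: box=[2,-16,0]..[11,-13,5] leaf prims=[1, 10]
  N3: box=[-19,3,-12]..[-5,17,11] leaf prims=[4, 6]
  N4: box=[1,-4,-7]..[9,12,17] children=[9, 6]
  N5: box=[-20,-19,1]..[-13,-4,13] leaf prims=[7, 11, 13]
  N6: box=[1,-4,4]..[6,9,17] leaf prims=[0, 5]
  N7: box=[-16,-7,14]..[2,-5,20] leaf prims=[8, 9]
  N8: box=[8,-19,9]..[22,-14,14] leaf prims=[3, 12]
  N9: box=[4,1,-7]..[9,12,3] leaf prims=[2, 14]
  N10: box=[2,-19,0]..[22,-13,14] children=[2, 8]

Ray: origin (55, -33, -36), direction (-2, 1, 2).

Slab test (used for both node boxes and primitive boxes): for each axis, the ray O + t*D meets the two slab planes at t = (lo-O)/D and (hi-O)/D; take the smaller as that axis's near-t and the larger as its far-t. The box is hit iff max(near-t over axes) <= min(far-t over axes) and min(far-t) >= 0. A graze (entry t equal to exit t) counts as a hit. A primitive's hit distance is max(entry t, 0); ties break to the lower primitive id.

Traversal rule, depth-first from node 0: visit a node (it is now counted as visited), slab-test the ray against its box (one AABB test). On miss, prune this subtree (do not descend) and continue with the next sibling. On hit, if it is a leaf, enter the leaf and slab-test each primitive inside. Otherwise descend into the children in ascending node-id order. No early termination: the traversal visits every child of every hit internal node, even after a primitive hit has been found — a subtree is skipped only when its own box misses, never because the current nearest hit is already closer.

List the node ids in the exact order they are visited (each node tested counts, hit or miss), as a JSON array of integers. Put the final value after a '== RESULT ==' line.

Traverse from the root:
N0 x:[33/2,75/2] y:[14,50] z:[12,28] -> hit [33/2,28], descend [1, 4, 5, 10]
  N1 x:[53/2,37] y:[26,50] z:[12,28] -> hit [53/2,28], descend [3, 7]
    N3 x:[30,37] y:[36,50] z:[12,47/2] -> miss, prune
    N7 x:[53/2,71/2] y:[26,28] z:[25,28] -> hit [53/2,28] leaf, test {P8@t=53/2, P9(miss)}
  N4 x:[23,27] y:[29,45] z:[29/2,53/2] -> miss, prune
  N5 x:[34,75/2] y:[14,29] z:[37/2,49/2] -> miss, prune
  N10 x:[33/2,53/2] y:[14,20] z:[18,25] -> hit [18,20], descend [2, 8]
    N2 x:[22,53/2] y:[17,20] z:[18,41/2] -> miss, prune
    N8 x:[33/2,47/2] y:[14,19] z:[45/2,25] -> miss, prune

Visited [0, 1, 3, 7, 4, 5, 10, 2, 8]. Tests: 9 box, 1 leaf. Nearest: P8.

== RESULT ==
[0, 1, 3, 7, 4, 5, 10, 2, 8]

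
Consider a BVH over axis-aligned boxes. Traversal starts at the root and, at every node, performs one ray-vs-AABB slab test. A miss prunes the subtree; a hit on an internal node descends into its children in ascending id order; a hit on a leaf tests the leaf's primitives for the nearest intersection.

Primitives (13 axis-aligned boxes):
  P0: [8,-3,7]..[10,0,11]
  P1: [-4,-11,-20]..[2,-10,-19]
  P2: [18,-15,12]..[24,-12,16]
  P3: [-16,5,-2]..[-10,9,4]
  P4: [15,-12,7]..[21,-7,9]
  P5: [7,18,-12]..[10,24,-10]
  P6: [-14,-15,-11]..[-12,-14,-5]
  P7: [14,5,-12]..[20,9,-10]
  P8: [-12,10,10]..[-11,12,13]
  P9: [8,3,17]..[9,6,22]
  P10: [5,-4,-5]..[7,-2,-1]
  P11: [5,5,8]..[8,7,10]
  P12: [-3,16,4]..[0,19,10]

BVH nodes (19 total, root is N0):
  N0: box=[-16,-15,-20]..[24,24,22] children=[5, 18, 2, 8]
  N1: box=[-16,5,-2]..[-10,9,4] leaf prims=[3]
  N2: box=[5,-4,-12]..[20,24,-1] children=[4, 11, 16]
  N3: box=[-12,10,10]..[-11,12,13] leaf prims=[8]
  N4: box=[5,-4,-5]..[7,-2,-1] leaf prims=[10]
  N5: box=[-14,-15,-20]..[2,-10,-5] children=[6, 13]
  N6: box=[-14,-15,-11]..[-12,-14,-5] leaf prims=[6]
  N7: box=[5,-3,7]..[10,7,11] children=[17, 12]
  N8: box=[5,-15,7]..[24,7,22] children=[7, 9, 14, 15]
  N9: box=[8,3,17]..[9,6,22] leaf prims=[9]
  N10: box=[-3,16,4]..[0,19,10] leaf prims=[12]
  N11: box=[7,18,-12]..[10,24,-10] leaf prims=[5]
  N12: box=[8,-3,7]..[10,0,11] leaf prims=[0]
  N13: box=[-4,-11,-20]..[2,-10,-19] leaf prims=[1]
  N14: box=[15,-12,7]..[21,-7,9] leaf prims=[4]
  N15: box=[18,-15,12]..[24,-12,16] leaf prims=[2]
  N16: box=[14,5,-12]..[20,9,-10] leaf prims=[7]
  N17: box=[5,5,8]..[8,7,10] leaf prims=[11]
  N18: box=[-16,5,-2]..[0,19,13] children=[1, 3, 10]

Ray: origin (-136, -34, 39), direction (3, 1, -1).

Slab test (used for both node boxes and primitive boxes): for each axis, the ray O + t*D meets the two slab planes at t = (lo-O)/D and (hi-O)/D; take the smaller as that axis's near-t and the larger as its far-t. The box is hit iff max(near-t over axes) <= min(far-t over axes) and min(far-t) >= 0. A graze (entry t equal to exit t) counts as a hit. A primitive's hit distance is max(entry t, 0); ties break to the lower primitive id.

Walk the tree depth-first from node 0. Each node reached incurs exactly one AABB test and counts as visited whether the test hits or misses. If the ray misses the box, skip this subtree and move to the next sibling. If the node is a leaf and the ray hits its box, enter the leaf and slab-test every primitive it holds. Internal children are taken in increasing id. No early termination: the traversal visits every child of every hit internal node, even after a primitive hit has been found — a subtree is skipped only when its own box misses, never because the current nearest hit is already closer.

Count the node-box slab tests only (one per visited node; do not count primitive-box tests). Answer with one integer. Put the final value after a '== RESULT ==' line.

Walk:
N0 x:[40,160/3] y:[19,58] z:[17,59] -> hit [40,160/3], descend [2, 5, 8, 18]
  N2 x:[47,52] y:[30,58] z:[40,51] -> hit [47,51], descend [4, 11, 16]
    N4 x:[47,143/3] y:[30,32] z:[40,44] -> miss, prune
    N11 x:[143/3,146/3] y:[52,58] z:[49,51] -> miss, prune
    N16 x:[50,52] y:[39,43] z:[49,51] -> miss, prune
  N5 x:[122/3,46] y:[19,24] z:[44,59] -> miss, prune
  N8 x:[47,160/3] y:[19,41] z:[17,32] -> miss, prune
  N18 x:[40,136/3] y:[39,53] z:[26,41] -> hit [40,41], descend [1, 3, 10]
    N1 x:[40,42] y:[39,43] z:[35,41] -> hit [40,41] leaf, test {P3@t=40}
    N3 x:[124/3,125/3] y:[44,46] z:[26,29] -> miss, prune
    N10 x:[133/3,136/3] y:[50,53] z:[29,35] -> miss, prune

order=[0, 2, 4, 11, 16, 5, 8, 18, 1, 3, 10]  |boxes|=11  |leaves|=1  hit=P3

== RESULT ==
11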